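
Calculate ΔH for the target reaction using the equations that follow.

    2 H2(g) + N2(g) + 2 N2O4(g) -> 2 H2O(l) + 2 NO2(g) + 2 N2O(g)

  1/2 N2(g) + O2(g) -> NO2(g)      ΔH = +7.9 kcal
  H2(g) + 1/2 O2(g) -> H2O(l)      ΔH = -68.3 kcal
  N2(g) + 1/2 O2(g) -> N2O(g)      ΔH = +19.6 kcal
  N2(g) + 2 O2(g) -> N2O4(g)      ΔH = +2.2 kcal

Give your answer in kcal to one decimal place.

ΔH = -86.0 kcal

equation 1 × 2 (scale by 2 for the 2 NO2(g)): (2)·(+7.9) = +15.8 kcal
equation 2 × 2 (scale by 2 for the 2 H2O(l)): (2)·(-68.3) = -136.6 kcal
equation 3 × 2 (×2 to match 2 N2O(g) in the target): (2)·(+19.6) = +39.2 kcal
equation 4 reversed and × 2 (reverse to put N2O4(g) on the reactant side; scale by 2 for the 2 N2O4(g)): (-2)·(+2.2) = -4.4 kcal
ΔH = (2)·(+7.9) + (2)·(-68.3) + (2)·(+19.6) + (-2)·(+2.2) = -86.0 kcal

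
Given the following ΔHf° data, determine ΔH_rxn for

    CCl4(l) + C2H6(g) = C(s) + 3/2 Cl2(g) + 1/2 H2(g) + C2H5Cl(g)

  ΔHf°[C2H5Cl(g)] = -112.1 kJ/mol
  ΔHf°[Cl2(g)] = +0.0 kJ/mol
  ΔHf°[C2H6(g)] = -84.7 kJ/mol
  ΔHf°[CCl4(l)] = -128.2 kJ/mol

Products: 1·(+0.0) + 3/2·(+0.0) + 1/2·(+0.0) + 1·(-112.1) = -112.1
Reactants: 1·(-128.2) + 1·(-84.7) = -212.9
ΔH_rxn = (-112.1) − (-212.9) = 100.8 kJ/mol

ΔH_rxn = 100.8 kJ/mol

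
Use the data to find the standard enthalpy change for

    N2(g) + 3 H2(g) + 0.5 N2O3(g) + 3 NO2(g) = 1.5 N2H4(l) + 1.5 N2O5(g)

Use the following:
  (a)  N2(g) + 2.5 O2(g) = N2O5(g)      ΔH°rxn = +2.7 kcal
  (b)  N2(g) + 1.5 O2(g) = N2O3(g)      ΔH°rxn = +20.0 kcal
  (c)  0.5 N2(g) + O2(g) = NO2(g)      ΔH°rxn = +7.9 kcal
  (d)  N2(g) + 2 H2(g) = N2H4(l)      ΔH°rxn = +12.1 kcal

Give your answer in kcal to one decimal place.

(a) × 3/2: (3/2)·(+2.7) = +4.05 kcal
(b) reversed and × 1/2: (-1/2)·(+20.0) = -10.0 kcal
(c) reversed and × 3: (-3)·(+7.9) = -23.7 kcal
(d) × 3/2: (3/2)·(+12.1) = +18.15 kcal
ΔH°rxn = (+4.05) + (-10.0) + (-23.7) + (+18.15) = -11.5 kcal

ΔH°rxn = -11.5 kcal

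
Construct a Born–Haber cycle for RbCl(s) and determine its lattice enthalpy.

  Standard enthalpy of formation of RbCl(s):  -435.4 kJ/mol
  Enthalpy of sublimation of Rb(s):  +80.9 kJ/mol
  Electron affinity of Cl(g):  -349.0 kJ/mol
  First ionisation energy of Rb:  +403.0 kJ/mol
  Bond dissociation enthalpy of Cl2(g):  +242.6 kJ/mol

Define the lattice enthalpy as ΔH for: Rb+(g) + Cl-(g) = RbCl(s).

U = -691.6 kJ/mol

ΔHf° = 1·ΔHsub + 1·(ΣIE) + 1/2·D(Cl2) + 1·EA + U
-435.4 = 1·(+80.9) + 1·(+403.0) + 1/2·(+242.6) + 1·(-349.0) + U
U = -435.4 − (+256.2) = -691.6 kJ/mol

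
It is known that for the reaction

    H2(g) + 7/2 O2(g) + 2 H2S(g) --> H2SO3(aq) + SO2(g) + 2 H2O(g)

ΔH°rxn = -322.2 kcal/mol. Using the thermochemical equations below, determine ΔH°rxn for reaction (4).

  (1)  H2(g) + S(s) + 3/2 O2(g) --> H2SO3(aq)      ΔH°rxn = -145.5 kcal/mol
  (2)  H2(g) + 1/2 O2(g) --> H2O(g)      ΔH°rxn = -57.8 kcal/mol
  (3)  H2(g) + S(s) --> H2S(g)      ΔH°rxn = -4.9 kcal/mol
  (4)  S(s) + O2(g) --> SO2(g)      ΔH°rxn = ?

(1) as written: -145.5 kcal/mol
(2) × 2: (2)·(-57.8) = -115.6 kcal/mol
(3) reversed and × 2: (-2)·(-4.9) = +9.8 kcal/mol
(4) as written: contributes x
-322.2 = (-145.5) + (-115.6) + (+9.8) + x
x = (-322.2 − (-251.3)) / (1) = -70.9 kcal/mol

ΔH°rxn = -70.9 kcal/mol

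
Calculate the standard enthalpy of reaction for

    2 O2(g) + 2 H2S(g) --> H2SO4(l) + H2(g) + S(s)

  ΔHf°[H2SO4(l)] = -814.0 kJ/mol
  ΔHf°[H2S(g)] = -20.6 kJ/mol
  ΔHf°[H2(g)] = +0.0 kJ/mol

ΔH° = -772.8 kJ/mol

Products: 1·(-814.0) + 1·(+0.0) + 1·(+0.0) = -814.0
Reactants: 2·(+0.0) + 2·(-20.6) = -41.2
ΔH° = (-814.0) − (-41.2) = -772.8 kJ/mol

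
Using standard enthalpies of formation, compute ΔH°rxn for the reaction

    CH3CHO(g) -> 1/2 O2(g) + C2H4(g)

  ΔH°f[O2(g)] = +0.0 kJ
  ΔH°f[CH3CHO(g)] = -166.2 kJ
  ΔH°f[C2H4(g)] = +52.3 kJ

Products: 1/2·(+0.0) + 1·(+52.3) = +52.3
Reactants: 1·(-166.2) = -166.2
ΔH°rxn = (+52.3) − (-166.2) = 218.5 kJ

ΔH°rxn = 218.5 kJ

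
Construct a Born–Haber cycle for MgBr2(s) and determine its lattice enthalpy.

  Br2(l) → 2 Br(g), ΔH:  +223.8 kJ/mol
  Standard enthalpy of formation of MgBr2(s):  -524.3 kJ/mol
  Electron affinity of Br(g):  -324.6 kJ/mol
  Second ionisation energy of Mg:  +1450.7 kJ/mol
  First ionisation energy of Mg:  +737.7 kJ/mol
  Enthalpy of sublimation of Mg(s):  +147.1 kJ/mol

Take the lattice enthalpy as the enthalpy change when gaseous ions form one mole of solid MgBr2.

U = -2434.4 kJ/mol

ΔHf° = 1·ΔHsub + 1·(ΣIE) + 1·D(Br2) + 2·EA + U
-524.3 = 1·(+147.1) + 1·(+2188.4) + 1·(+223.8) + 2·(-324.6) + U
U = -524.3 − (+1910.1) = -2434.4 kJ/mol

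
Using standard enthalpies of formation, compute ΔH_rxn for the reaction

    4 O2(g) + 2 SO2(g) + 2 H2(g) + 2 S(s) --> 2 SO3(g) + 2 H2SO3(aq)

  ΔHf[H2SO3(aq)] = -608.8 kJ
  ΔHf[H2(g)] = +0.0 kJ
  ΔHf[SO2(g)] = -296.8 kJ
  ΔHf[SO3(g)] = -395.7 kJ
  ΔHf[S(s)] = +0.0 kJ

ΔH_rxn = -1415.4 kJ

Products: 2·(-395.7) + 2·(-608.8) = -2009.0
Reactants: 4·(+0.0) + 2·(-296.8) + 2·(+0.0) + 2·(+0.0) = -593.6
ΔH_rxn = (-2009.0) − (-593.6) = -1415.4 kJ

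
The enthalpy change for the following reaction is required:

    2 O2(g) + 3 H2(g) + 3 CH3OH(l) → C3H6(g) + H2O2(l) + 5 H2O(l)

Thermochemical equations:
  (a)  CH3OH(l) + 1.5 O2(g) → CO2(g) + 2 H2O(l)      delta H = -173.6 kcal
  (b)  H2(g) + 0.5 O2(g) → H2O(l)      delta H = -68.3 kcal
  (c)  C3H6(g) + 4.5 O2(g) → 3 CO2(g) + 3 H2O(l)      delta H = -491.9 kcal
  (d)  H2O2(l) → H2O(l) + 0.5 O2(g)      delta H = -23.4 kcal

delta H = -210.4 kcal

(a) × 3 (scale by 3 for the 3 CH3OH(l)): (3)·(-173.6) = -520.8 kcal
(b) × 3 (×3 to match 3 H2(g) in the target): (3)·(-68.3) = -204.9 kcal
(c) reversed (reverse to put C3H6(g) on the product side): +491.9 kcal
(d) reversed (H2O2(l) must end up as a product): +23.4 kcal
Since enthalpy is a state function, delta H = (3)·(-173.6) + (3)·(-68.3) + (-1)·(-491.9) + (-1)·(-23.4) = -210.4 kcal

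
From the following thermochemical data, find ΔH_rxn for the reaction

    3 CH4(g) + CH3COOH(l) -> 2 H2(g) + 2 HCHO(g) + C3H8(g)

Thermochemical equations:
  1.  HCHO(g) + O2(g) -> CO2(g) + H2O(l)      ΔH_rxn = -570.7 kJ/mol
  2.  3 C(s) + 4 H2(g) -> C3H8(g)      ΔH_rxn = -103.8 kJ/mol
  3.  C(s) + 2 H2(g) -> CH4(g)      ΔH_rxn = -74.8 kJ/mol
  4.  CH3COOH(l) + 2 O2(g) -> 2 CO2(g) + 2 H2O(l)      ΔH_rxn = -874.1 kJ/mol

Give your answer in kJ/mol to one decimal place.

eq. 1 reversed and × 2: (-2)·(-570.7) = +1141.4 kJ/mol
eq. 2 as written: -103.8 kJ/mol
eq. 3 reversed and × 3: (-3)·(-74.8) = +224.4 kJ/mol
eq. 4 as written: -874.1 kJ/mol
Summing the manipulated equations, ΔH_rxn = (+1141.4) + (-103.8) + (+224.4) + (-874.1) = 387.9 kJ/mol

ΔH_rxn = 387.9 kJ/mol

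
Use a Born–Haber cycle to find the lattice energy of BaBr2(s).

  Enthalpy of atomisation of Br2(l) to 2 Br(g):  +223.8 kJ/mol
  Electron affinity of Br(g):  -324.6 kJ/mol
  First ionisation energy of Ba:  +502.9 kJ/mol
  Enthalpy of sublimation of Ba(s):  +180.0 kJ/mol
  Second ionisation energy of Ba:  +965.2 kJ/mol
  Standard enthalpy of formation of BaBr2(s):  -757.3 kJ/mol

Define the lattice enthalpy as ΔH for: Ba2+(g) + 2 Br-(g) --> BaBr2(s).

ΔHf° = 1·ΔHsub + 1·(ΣIE) + 1·D(Br2) + 2·EA + U
-757.3 = 1·(+180.0) + 1·(+1468.1) + 1·(+223.8) + 2·(-324.6) + U
U = -757.3 − (+1222.7) = -1980.0 kJ/mol

U = -1980.0 kJ/mol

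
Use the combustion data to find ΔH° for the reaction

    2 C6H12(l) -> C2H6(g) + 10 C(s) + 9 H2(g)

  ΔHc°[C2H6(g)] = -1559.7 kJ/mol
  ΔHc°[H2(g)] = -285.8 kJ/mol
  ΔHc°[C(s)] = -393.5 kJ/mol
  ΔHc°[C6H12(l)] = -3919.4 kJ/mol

With combustion enthalpies, reactants minus products:
= [2·(-3919.4)] − [1·(-1559.7) + 10·(-393.5) + 9·(-285.8)]
= 228.1 kJ/mol

ΔH° = 228.1 kJ/mol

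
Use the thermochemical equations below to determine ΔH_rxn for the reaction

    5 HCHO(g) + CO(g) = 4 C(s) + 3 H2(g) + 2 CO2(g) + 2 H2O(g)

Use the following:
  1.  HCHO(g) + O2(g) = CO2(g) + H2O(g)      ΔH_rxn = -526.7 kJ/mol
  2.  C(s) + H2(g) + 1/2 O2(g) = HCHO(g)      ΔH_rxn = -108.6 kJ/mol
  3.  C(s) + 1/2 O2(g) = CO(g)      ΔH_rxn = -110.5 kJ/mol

eq. 1 × 2 (×2 to match 2 CO2(g) in the target): (2)·(-526.7) = -1053.4 kJ/mol
eq. 2 reversed and × 3 (reverse to put H2(g) on the product side; scale by 3 for the 3 H2(g)): (-3)·(-108.6) = +325.8 kJ/mol
eq. 3 reversed (reverse to put CO(g) on the reactant side): +110.5 kJ/mol
ΔH_rxn = (2)·(-526.7) + (-3)·(-108.6) + (-1)·(-110.5) = -617.1 kJ/mol

ΔH_rxn = -617.1 kJ/mol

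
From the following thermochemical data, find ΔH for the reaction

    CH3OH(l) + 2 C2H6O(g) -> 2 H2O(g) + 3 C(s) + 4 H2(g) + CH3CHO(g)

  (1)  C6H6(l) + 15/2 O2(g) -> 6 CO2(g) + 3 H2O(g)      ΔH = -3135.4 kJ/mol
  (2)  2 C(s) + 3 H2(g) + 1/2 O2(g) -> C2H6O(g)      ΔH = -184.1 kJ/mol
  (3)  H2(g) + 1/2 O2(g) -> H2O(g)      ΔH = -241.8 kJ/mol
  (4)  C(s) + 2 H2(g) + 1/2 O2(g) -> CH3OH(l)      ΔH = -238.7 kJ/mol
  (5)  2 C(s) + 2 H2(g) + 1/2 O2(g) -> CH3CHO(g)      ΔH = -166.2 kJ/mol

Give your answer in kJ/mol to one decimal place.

ΔH = -42.9 kJ/mol

(1): not needed.
(2) reversed and × 2: (-2)·(-184.1) = +368.2 kJ/mol
(3) × 2: (2)·(-241.8) = -483.6 kJ/mol
(4) reversed: +238.7 kJ/mol
(5) as written: -166.2 kJ/mol
ΔH = (+368.2) + (-483.6) + (+238.7) + (-166.2) = -42.9 kJ/mol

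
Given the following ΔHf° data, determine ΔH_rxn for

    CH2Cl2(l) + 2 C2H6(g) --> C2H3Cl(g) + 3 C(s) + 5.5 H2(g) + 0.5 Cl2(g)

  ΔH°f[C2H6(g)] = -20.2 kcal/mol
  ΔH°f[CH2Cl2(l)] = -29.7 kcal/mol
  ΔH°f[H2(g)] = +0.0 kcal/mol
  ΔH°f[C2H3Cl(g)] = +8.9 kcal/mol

ΔH°rxn = Σ nΔHf°(products) − Σ nΔHf°(reactants).
Products: 1·(+8.9) + 3·(+0.0) + 11/2·(+0.0) + 1/2·(+0.0) = +8.9
Reactants: 1·(-29.7) + 2·(-20.2) = -70.1
ΔH_rxn = (+8.9) − (-70.1) = 79.0 kcal/mol

ΔH_rxn = 79.0 kcal/mol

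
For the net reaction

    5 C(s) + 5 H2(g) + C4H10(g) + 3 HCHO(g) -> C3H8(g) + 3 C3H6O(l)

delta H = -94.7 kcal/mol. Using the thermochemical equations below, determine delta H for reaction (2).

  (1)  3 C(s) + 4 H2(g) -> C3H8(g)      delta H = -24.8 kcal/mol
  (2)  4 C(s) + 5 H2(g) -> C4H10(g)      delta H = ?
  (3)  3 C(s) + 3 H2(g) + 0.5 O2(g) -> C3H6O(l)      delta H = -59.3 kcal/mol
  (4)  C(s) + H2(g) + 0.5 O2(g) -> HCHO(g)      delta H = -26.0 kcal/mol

(1) as written: -24.8 kcal/mol
(2) reversed: contributes −x
(3) × 3: (3)·(-59.3) = -177.9 kcal/mol
(4) reversed and × 3: (-3)·(-26.0) = +78.0 kcal/mol
-94.7 = (-24.8) + (-177.9) + (+78.0) − x
x = (-94.7 − (-124.7)) / (-1) = -30.0 kcal/mol

delta H = -30.0 kcal/mol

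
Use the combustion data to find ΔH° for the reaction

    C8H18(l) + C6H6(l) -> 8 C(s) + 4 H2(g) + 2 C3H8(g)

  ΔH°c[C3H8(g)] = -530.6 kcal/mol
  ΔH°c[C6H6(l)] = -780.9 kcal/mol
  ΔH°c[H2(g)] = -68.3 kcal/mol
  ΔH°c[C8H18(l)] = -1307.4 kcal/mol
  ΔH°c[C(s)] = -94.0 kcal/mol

With combustion enthalpies, reactants minus products:
= [1·(-1307.4) + 1·(-780.9)] − [8·(-94.0) + 4·(-68.3) + 2·(-530.6)]
= -1.9 kcal/mol

ΔH° = -1.9 kcal/mol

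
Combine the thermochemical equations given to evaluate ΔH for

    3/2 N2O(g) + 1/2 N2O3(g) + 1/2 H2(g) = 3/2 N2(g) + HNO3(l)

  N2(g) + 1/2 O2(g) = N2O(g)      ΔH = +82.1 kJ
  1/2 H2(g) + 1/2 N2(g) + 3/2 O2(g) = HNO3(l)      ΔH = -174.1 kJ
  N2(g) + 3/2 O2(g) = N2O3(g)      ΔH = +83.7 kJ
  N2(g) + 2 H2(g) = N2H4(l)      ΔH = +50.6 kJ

equation 1 reversed and × 3/2 (reverse to put N2O(g) on the reactant side; ×3/2 to match 3/2 N2O(g) in the target): (-3/2)·(+82.1) = -123.15 kJ
equation 2 as written (HNO3(l) already on the product side): -174.1 kJ
equation 3 reversed and × 1/2 (N2O3(g) must end up as a reactant; ×1/2 to match 1/2 N2O3(g) in the target): (-1/2)·(+83.7) = -41.85 kJ
equation 4: not needed (N2H4(l) appears nowhere else).
Since enthalpy is a state function, ΔH = (-123.15) + (-174.1) + (-41.85) = -339.1 kJ

ΔH = -339.1 kJ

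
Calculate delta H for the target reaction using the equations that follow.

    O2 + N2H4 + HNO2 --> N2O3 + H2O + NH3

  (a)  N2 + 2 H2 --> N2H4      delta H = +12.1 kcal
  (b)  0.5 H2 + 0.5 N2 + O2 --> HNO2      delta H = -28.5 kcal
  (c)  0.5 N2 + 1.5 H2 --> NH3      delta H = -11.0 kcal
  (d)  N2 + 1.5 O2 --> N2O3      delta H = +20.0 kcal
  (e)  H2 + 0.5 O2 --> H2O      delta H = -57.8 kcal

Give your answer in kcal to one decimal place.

delta H = -32.4 kcal

(a) reversed (reverse to put N2H4 on the reactant side): -12.1 kcal
(b) reversed (HNO2 must end up as a reactant): +28.5 kcal
(c) as written (NH3 already on the product side): -11.0 kcal
(d) as written (N2O3 already on the product side): +20.0 kcal
(e) as written (H2O already on the product side): -57.8 kcal
delta H = (-12.1) + (+28.5) + (-11.0) + (+20.0) + (-57.8) = -32.4 kcal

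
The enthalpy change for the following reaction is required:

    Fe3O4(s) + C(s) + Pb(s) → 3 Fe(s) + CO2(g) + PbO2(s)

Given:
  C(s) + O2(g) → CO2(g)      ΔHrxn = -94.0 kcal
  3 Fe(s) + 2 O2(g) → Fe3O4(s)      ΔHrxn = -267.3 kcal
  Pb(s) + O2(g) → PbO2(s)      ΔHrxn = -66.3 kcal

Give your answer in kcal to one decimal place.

ΔHrxn = 107.0 kcal

equation 1 as written: -94.0 kcal
equation 2 reversed: +267.3 kcal
equation 3 as written: -66.3 kcal
ΔHrxn = (1)·(-94.0) + (-1)·(-267.3) + (1)·(-66.3) = 107.0 kcal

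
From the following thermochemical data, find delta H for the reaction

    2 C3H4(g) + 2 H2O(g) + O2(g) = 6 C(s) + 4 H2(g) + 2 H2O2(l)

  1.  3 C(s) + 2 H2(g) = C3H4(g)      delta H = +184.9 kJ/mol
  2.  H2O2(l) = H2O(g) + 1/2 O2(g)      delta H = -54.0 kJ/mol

eq. 1 reversed and × 2: (-2)·(+184.9) = -369.8 kJ/mol
eq. 2 reversed and × 2: (-2)·(-54.0) = +108.0 kJ/mol
By Hess's law, delta H = (-2)·(+184.9) + (-2)·(-54.0) = -261.8 kJ/mol

delta H = -261.8 kJ/mol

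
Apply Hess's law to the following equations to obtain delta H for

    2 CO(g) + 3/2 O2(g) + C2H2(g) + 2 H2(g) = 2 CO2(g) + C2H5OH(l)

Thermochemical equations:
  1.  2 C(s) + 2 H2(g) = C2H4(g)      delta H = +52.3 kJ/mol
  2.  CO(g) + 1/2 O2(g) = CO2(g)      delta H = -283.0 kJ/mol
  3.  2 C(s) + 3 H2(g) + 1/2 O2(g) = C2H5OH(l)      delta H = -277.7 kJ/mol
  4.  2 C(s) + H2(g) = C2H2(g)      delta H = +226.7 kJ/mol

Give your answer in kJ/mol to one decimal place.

eq. 1: not needed.
eq. 2 × 2: (2)·(-283.0) = -566.0 kJ/mol
eq. 3 as written: -277.7 kJ/mol
eq. 4 reversed: -226.7 kJ/mol
delta H = (2)·(-283.0) + (1)·(-277.7) + (-1)·(+226.7) = -1070.4 kJ/mol

delta H = -1070.4 kJ/mol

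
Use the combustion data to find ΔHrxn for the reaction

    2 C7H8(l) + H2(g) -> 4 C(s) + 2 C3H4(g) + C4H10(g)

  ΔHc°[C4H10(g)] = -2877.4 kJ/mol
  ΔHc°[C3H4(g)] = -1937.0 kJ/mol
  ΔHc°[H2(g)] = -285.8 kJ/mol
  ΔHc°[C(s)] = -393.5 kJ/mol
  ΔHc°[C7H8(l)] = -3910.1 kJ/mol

ΔHrxn = 219.4 kJ/mol

Using ΔH = Σ nΔHc°(reactants) − Σ nΔHc°(products):
= [2·(-3910.1) + 1·(-285.8)] − [4·(-393.5) + 2·(-1937.0) + 1·(-2877.4)]
= 219.4 kJ/mol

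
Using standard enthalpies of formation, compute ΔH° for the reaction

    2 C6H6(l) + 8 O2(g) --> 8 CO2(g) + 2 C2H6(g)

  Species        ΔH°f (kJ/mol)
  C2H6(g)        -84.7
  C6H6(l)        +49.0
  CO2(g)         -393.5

ΔH° = -3415.4 kJ/mol

Products: 8·(-393.5) + 2·(-84.7) = -3317.4
Reactants: 2·(+49.0) + 8·(+0.0) = +98.0
ΔH° = (-3317.4) − (+98.0) = -3415.4 kJ/mol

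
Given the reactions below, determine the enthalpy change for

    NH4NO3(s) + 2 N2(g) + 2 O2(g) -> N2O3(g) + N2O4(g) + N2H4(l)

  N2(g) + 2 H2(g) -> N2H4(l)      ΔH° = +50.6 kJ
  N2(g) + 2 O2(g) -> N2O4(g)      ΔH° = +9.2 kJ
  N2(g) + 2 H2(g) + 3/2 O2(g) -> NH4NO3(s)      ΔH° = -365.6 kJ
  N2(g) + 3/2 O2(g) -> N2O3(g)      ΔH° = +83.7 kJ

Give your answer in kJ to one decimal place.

ΔH° = 509.1 kJ

equation 1 as written (N2H4(l) already on the product side): +50.6 kJ
equation 2 as written (N2O4(g) already on the product side): +9.2 kJ
equation 3 reversed (NH4NO3(s) must end up as a reactant): +365.6 kJ
equation 4 as written (N2O3(g) already on the product side): +83.7 kJ
ΔH° = (1)·(+50.6) + (1)·(+9.2) + (-1)·(-365.6) + (1)·(+83.7) = 509.1 kJ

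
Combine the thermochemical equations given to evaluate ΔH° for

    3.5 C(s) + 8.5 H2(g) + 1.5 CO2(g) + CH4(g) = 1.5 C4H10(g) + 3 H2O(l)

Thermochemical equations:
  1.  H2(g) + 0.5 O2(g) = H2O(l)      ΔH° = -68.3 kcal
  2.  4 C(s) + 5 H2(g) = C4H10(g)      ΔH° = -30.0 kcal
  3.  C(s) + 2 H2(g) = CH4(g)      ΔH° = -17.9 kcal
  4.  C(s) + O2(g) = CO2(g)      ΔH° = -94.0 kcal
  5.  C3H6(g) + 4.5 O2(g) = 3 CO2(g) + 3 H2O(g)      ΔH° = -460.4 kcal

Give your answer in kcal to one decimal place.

ΔH° = -91.0 kcal

eq. 1 × 3 (scale by 3 for the 3 H2O(l)): (3)·(-68.3) = -204.9 kcal
eq. 2 × 3/2 (scale by 3/2 for the 3/2 C4H10(g)): (3/2)·(-30.0) = -45.0 kcal
eq. 3 reversed (CH4(g) must end up as a reactant): +17.9 kcal
eq. 4 reversed and × 3/2: (-3/2)·(-94.0) = +141.0 kcal
eq. 5: not needed (C3H6(g) appears nowhere else).
ΔH° = (3)·(-68.3) + (3/2)·(-30.0) + (-1)·(-17.9) + (-3/2)·(-94.0) = -91.0 kcal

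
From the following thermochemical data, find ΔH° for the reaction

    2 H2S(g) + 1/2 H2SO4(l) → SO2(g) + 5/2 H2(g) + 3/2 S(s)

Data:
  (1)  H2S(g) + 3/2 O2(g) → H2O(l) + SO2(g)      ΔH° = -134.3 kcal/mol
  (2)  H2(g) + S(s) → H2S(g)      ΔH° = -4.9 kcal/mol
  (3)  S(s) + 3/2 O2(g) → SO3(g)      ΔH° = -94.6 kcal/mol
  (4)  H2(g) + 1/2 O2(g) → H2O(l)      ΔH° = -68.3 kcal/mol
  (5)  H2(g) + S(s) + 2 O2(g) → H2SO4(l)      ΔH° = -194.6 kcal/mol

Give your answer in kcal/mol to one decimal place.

ΔH° = 36.2 kcal/mol

(1) as written (SO2(g) already on the product side): -134.3 kcal/mol
(2) reversed: +4.9 kcal/mol
(3): not needed (SO3(g) appears nowhere else).
(4) reversed: +68.3 kcal/mol
(5) reversed and × 1/2 (H2SO4(l) must end up as a reactant; scale by 1/2 for the 1/2 H2SO4(l)): (-1/2)·(-194.6) = +97.3 kcal/mol
Combining the equations, ΔH° = (-134.3) + (+4.9) + (+68.3) + (+97.3) = 36.2 kcal/mol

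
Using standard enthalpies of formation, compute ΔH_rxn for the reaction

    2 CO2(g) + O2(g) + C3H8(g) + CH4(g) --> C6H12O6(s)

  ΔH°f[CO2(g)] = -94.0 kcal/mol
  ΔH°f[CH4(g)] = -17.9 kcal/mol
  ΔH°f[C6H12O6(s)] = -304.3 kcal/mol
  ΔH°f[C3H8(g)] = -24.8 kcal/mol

ΔH°rxn = Σ nΔHf°(products) − Σ nΔHf°(reactants).
Products: 1·(-304.3) = -304.3
Reactants: 2·(-94.0) + 1·(+0.0) + 1·(-24.8) + 1·(-17.9) = -230.7
ΔH_rxn = (-304.3) − (-230.7) = -73.6 kcal/mol

ΔH_rxn = -73.6 kcal/mol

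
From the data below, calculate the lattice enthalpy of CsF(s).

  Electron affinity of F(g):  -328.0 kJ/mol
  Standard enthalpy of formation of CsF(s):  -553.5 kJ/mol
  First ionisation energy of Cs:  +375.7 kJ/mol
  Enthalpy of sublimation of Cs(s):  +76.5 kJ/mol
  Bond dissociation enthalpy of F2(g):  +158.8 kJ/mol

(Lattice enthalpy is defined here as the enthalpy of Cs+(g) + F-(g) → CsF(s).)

ΔHf° = 1·ΔHsub + 1·(ΣIE) + 1/2·D(F2) + 1·EA + U
-553.5 = 1·(+76.5) + 1·(+375.7) + 1/2·(+158.8) + 1·(-328.0) + U
U = -553.5 − (+203.6) = -757.1 kJ/mol

U = -757.1 kJ/mol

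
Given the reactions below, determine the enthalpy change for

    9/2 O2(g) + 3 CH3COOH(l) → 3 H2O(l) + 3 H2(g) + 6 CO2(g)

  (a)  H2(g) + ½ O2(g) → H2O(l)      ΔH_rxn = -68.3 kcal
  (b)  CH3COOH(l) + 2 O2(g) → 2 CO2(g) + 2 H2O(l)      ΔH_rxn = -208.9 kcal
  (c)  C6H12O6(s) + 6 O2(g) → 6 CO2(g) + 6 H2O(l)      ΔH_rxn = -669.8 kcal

(a) reversed and × 3: (-3)·(-68.3) = +204.9 kcal
(b) × 3: (3)·(-208.9) = -626.7 kcal
(c): not needed.
Combining the equations, ΔH_rxn = (-3)·(-68.3) + (3)·(-208.9) = -421.8 kcal

ΔH_rxn = -421.8 kcal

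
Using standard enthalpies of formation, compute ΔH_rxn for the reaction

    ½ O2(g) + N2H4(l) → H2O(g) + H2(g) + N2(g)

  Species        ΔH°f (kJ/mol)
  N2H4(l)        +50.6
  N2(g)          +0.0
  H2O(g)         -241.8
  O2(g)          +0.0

ΔH_rxn = -292.4 kJ/mol

Products: 1·(-241.8) + 1·(+0.0) + 1·(+0.0) = -241.8
Reactants: 1/2·(+0.0) + 1·(+50.6) = +50.6
ΔH_rxn = (-241.8) − (+50.6) = -292.4 kJ/mol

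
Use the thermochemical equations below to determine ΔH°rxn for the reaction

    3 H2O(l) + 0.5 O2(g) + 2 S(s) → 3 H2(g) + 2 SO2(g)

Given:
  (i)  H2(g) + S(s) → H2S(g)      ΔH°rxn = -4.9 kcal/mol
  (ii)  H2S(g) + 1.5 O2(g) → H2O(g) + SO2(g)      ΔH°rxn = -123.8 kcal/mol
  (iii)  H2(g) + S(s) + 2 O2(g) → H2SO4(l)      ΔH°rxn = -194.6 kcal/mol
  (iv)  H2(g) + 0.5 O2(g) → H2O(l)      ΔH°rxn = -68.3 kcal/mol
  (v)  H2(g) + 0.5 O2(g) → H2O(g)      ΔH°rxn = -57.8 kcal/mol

ΔH°rxn = 63.1 kcal/mol

(i) × 2: (2)·(-4.9) = -9.8 kcal/mol
(ii) × 2 (×2 to match 2 SO2(g) in the target): (2)·(-123.8) = -247.6 kcal/mol
(iii): not needed (H2SO4(l) appears nowhere else).
(iv) reversed and × 3 (H2O(l) must end up as a reactant; ×3 to match 3 H2O(l) in the target): (-3)·(-68.3) = +204.9 kcal/mol
(v) reversed and × 2: (-2)·(-57.8) = +115.6 kcal/mol
Combining the equations, ΔH°rxn = (2)·(-4.9) + (2)·(-123.8) + (-3)·(-68.3) + (-2)·(-57.8) = 63.1 kcal/mol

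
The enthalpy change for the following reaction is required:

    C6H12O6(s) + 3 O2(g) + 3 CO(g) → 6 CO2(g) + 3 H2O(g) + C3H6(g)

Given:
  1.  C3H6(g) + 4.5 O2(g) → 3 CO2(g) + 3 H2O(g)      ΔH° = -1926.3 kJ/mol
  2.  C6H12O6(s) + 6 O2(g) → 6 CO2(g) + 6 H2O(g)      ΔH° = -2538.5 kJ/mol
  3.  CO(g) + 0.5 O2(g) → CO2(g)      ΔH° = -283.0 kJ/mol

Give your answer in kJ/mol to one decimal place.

ΔH° = -1461.2 kJ/mol

eq. 1 reversed (C3H6(g) must end up as a product): +1926.3 kJ/mol
eq. 2 as written (C6H12O6(s) already on the reactant side): -2538.5 kJ/mol
eq. 3 × 3 (scale by 3 for the 3 CO(g)): (3)·(-283.0) = -849.0 kJ/mol
ΔH° = (+1926.3) + (-2538.5) + (-849.0) = -1461.2 kJ/mol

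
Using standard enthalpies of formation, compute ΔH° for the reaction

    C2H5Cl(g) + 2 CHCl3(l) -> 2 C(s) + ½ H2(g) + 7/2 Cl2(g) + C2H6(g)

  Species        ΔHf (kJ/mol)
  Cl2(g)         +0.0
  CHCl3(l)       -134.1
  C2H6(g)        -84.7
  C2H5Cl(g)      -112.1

Products: 2·(+0.0) + 1/2·(+0.0) + 7/2·(+0.0) + 1·(-84.7) = -84.7
Reactants: 1·(-112.1) + 2·(-134.1) = -380.3
ΔH° = (-84.7) − (-380.3) = 295.6 kJ/mol

ΔH° = 295.6 kJ/mol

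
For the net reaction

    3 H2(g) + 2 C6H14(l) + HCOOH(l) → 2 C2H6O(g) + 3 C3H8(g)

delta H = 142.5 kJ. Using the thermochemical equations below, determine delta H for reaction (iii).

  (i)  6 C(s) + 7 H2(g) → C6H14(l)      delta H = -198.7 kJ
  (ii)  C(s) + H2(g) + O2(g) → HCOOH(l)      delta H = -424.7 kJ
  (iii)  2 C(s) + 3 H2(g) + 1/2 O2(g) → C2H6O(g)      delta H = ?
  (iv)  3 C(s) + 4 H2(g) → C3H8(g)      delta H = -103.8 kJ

(i) reversed and × 2 (reverse to put C6H14(l) on the reactant side; scale by 2 for the 2 C6H14(l)): (-2)·(-198.7) = +397.4 kJ
(ii) reversed (reverse to put HCOOH(l) on the reactant side): +424.7 kJ
(iii) × 2 (×2 to match 2 C2H6O(g) in the target): contributes 2·x
(iv) × 3 (×3 to match 3 C3H8(g) in the target): (3)·(-103.8) = -311.4 kJ
+142.5 = (+397.4) + (+424.7) + (-311.4) + 2·x
x = (+142.5 − (+510.7)) / (2) = -184.1 kJ

delta H = -184.1 kJ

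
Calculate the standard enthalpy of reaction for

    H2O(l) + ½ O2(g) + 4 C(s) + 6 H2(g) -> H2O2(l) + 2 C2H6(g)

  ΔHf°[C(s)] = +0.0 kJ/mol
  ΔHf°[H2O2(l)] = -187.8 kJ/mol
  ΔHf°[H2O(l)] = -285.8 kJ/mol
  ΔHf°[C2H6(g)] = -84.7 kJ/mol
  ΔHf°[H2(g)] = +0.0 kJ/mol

ΔH_rxn = -71.4 kJ/mol

ΔH°rxn = Σ nΔHf°(products) − Σ nΔHf°(reactants).
Products: 1·(-187.8) + 2·(-84.7) = -357.2
Reactants: 1·(-285.8) + 1/2·(+0.0) + 4·(+0.0) + 6·(+0.0) = -285.8
ΔH_rxn = (-357.2) − (-285.8) = -71.4 kJ/mol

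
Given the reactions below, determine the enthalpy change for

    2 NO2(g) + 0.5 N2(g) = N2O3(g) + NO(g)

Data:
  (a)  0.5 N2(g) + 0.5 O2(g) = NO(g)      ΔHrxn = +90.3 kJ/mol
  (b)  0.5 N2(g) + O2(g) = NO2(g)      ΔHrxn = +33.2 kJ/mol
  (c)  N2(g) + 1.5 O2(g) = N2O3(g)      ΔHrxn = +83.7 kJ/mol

(a) as written (NO(g) already on the product side): +90.3 kJ/mol
(b) reversed and × 2 (reverse to put NO2(g) on the reactant side; ×2 to match 2 NO2(g) in the target): (-2)·(+33.2) = -66.4 kJ/mol
(c) as written (N2O3(g) already on the product side): +83.7 kJ/mol
ΔHrxn = (+90.3) + (-66.4) + (+83.7) = 107.6 kJ/mol

ΔHrxn = 107.6 kJ/mol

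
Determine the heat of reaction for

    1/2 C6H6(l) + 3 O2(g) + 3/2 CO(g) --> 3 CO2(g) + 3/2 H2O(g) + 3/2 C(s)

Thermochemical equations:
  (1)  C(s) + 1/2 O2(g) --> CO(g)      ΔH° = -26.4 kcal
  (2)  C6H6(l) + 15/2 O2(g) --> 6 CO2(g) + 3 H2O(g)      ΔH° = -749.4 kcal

ΔH° = -335.1 kcal

(1) reversed and × 3/2: (-3/2)·(-26.4) = +39.6 kcal
(2) × 1/2: (1/2)·(-749.4) = -374.7 kcal
ΔH° = (-3/2)·(-26.4) + (1/2)·(-749.4) = -335.1 kcal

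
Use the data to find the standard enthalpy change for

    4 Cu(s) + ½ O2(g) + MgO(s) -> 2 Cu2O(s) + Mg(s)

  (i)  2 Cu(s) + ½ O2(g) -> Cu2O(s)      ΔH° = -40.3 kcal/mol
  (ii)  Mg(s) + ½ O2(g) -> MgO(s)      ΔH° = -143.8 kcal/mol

ΔH° = 63.2 kcal/mol

(i) × 2 (×2 to match 2 Cu2O(s) in the target): (2)·(-40.3) = -80.6 kcal/mol
(ii) reversed (reverse to put MgO(s) on the reactant side): +143.8 kcal/mol
Since enthalpy is a state function, ΔH° = (-80.6) + (+143.8) = 63.2 kcal/mol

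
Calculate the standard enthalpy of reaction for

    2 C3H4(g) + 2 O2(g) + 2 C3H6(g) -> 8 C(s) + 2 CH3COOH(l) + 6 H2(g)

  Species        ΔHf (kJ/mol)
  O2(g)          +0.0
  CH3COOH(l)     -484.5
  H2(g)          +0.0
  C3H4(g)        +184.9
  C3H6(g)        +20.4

Products: 8·(+0.0) + 2·(-484.5) + 6·(+0.0) = -969.0
Reactants: 2·(+184.9) + 2·(+0.0) + 2·(+20.4) = +410.6
ΔH°rxn = (-969.0) − (+410.6) = -1379.6 kJ/mol

ΔH°rxn = -1379.6 kJ/mol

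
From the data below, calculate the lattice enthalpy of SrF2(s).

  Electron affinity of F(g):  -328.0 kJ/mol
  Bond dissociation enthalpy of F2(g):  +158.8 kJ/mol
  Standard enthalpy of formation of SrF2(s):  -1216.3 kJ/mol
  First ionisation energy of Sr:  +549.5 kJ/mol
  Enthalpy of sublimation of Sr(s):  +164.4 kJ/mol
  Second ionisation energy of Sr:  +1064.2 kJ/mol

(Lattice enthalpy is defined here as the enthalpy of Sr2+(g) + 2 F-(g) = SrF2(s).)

ΔHf° = 1·ΔHsub + 1·(ΣIE) + 1·D(F2) + 2·EA + U
-1216.3 = 1·(+164.4) + 1·(+1613.7) + 1·(+158.8) + 2·(-328.0) + U
U = -1216.3 − (+1280.9) = -2497.2 kJ/mol

U = -2497.2 kJ/mol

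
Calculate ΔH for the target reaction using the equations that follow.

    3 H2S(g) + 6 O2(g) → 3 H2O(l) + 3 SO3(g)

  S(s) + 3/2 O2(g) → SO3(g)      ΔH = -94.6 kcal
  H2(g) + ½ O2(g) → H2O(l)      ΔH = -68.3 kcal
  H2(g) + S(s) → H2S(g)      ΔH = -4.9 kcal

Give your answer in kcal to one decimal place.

equation 1 × 3 (scale by 3 for the 3 SO3(g)): (3)·(-94.6) = -283.8 kcal
equation 2 × 3 (×3 to match 3 H2O(l) in the target): (3)·(-68.3) = -204.9 kcal
equation 3 reversed and × 3 (H2S(g) must end up as a reactant; scale by 3 for the 3 H2S(g)): (-3)·(-4.9) = +14.7 kcal
Since enthalpy is a state function, ΔH = (-283.8) + (-204.9) + (+14.7) = -474.0 kcal

ΔH = -474.0 kcal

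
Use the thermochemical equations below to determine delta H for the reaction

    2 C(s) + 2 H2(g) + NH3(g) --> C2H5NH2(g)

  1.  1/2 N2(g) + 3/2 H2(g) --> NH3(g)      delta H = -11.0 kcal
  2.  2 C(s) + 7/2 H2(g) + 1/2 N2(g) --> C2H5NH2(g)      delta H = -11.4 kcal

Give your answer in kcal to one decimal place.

eq. 1 reversed: +11.0 kcal
eq. 2 as written: -11.4 kcal
delta H = (-1)·(-11.0) + (1)·(-11.4) = -0.4 kcal

delta H = -0.4 kcal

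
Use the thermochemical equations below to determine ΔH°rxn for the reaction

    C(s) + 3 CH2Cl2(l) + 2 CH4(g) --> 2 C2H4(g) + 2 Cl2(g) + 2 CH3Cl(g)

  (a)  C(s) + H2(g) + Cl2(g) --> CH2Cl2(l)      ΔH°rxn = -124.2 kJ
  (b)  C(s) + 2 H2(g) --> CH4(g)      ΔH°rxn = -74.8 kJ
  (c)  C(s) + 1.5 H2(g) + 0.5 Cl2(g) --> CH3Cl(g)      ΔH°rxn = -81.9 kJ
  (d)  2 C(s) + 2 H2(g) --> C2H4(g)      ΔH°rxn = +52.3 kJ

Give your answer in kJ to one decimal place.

(a) reversed and × 3: (-3)·(-124.2) = +372.6 kJ
(b) reversed and × 2: (-2)·(-74.8) = +149.6 kJ
(c) × 2: (2)·(-81.9) = -163.8 kJ
(d) × 2: (2)·(+52.3) = +104.6 kJ
Combining the equations, ΔH°rxn = (+372.6) + (+149.6) + (-163.8) + (+104.6) = 463.0 kJ

ΔH°rxn = 463.0 kJ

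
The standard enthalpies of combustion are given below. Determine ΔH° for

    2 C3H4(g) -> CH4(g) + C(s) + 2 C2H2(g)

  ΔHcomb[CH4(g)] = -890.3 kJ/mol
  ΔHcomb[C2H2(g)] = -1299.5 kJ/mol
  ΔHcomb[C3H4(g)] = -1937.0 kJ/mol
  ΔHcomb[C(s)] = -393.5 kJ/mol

ΔH° = 8.8 kJ/mol

Using ΔH = Σ nΔHc°(reactants) − Σ nΔHc°(products):
= [2·(-1937.0)] − [1·(-890.3) + 1·(-393.5) + 2·(-1299.5)]
= 8.8 kJ/mol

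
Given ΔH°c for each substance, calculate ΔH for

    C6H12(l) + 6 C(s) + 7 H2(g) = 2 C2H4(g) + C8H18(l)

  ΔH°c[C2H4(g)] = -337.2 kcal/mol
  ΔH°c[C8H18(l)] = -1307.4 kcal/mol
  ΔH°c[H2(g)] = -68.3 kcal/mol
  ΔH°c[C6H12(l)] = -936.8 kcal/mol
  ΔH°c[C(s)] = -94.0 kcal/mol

ΔH = 2.9 kcal/mol

With combustion enthalpies, reactants minus products:
= [1·(-936.8) + 6·(-94.0) + 7·(-68.3)] − [2·(-337.2) + 1·(-1307.4)]
= 2.9 kcal/mol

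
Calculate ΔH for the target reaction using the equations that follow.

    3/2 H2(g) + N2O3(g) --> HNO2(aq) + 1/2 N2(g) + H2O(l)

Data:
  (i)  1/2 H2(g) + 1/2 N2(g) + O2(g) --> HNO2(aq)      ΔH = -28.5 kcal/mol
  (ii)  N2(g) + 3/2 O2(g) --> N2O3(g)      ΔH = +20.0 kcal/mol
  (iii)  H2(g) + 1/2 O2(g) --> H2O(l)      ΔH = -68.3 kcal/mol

(i) as written: -28.5 kcal/mol
(ii) reversed: -20.0 kcal/mol
(iii) as written: -68.3 kcal/mol
Since enthalpy is a state function, ΔH = (-28.5) + (-20.0) + (-68.3) = -116.8 kcal/mol

ΔH = -116.8 kcal/mol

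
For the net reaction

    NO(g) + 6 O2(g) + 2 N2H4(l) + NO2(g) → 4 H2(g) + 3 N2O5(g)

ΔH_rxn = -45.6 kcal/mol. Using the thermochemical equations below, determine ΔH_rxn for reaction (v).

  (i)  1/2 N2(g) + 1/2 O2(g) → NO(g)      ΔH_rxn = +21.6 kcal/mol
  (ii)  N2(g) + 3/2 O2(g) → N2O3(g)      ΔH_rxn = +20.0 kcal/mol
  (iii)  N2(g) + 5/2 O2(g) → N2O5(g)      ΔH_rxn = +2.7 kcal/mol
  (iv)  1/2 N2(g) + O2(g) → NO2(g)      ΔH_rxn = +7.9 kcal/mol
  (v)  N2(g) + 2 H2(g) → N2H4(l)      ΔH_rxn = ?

(i) reversed (reverse to put NO(g) on the reactant side): -21.6 kcal/mol
(ii): not needed (N2O3(g) appears nowhere else).
(iii) × 3 (×3 to match 3 N2O5(g) in the target): (3)·(+2.7) = +8.1 kcal/mol
(iv) reversed (NO2(g) must end up as a reactant): -7.9 kcal/mol
(v) reversed and × 2 (N2H4(l) must end up as a reactant; ×2 to match 2 N2H4(l) in the target): contributes −2·x
-45.6 = (-21.6) + (+8.1) + (-7.9) − 2·x
x = (-45.6 − (-21.4)) / (-2) = 12.1 kcal/mol

ΔH_rxn = 12.1 kcal/mol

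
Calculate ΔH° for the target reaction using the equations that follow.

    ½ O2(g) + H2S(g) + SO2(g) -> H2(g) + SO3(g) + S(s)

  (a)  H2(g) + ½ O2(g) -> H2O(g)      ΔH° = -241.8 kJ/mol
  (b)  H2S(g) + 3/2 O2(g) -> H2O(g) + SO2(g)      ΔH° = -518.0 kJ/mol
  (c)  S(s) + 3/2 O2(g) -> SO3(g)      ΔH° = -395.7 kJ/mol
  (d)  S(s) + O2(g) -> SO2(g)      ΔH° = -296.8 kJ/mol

ΔH° = -78.3 kJ/mol

(a) reversed (reverse to put H2(g) on the product side): +241.8 kJ/mol
(b) as written (H2S(g) already on the reactant side): -518.0 kJ/mol
(c) as written (SO3(g) already on the product side): -395.7 kJ/mol
(d) reversed and × 2: (-2)·(-296.8) = +593.6 kJ/mol
Since enthalpy is a state function, ΔH° = (+241.8) + (-518.0) + (-395.7) + (+593.6) = -78.3 kJ/mol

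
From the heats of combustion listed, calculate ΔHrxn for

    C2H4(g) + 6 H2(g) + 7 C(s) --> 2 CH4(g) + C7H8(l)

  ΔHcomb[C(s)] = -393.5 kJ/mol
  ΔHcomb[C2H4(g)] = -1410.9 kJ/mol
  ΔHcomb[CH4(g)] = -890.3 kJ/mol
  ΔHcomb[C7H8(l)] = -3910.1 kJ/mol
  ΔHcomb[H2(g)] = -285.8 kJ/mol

Using ΔH = Σ nΔHc°(reactants) − Σ nΔHc°(products):
= [1·(-1410.9) + 6·(-285.8) + 7·(-393.5)] − [2·(-890.3) + 1·(-3910.1)]
= -189.5 kJ/mol

ΔHrxn = -189.5 kJ/mol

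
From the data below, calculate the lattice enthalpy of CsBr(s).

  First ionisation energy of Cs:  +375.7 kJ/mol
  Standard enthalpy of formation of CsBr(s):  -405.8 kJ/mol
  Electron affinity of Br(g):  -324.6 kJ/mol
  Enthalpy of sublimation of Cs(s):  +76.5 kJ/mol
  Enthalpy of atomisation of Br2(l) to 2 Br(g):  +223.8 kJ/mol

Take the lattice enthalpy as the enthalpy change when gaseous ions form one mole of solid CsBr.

ΔHf° = 1·ΔHsub + 1·(ΣIE) + 1/2·D(Br2) + 1·EA + U
-405.8 = 1·(+76.5) + 1·(+375.7) + 1/2·(+223.8) + 1·(-324.6) + U
U = -405.8 − (+239.5) = -645.3 kJ/mol

U = -645.3 kJ/mol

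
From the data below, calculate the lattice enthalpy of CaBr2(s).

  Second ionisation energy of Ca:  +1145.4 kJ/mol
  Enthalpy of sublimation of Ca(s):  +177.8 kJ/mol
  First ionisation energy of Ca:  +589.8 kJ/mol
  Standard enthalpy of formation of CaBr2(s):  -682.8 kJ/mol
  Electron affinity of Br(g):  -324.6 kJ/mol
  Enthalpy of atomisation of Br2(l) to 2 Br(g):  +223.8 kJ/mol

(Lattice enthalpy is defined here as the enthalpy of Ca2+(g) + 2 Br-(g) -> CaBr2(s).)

U = -2170.4 kJ/mol

ΔHf° = 1·ΔHsub + 1·(ΣIE) + 1·D(Br2) + 2·EA + U
-682.8 = 1·(+177.8) + 1·(+1735.2) + 1·(+223.8) + 2·(-324.6) + U
U = -682.8 − (+1487.6) = -2170.4 kJ/mol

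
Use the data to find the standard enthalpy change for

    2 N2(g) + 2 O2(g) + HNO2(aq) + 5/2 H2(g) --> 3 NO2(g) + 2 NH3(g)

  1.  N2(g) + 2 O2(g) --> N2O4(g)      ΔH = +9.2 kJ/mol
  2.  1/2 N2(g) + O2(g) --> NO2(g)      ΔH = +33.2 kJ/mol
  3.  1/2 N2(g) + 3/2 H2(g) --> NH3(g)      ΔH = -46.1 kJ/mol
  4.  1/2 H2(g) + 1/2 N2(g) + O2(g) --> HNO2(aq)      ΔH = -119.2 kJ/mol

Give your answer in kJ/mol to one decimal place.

ΔH = 126.6 kJ/mol

eq. 1: not needed.
eq. 2 × 3: (3)·(+33.2) = +99.6 kJ/mol
eq. 3 × 2: (2)·(-46.1) = -92.2 kJ/mol
eq. 4 reversed: +119.2 kJ/mol
Combining the equations, ΔH = (+99.6) + (-92.2) + (+119.2) = 126.6 kJ/mol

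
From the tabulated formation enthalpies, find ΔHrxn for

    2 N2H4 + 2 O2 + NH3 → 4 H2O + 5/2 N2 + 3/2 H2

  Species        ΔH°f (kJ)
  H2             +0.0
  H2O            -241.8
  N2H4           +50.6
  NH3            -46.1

ΔH°rxn = Σ nΔHf°(products) − Σ nΔHf°(reactants).
Products: 4·(-241.8) + 5/2·(+0.0) + 3/2·(+0.0) = -967.2
Reactants: 2·(+50.6) + 2·(+0.0) + 1·(-46.1) = +55.1
ΔHrxn = (-967.2) − (+55.1) = -1022.3 kJ

ΔHrxn = -1022.3 kJ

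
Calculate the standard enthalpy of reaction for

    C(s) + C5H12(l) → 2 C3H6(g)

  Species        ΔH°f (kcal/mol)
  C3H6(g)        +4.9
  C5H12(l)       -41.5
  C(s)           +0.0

ΔHrxn = 51.3 kcal/mol

Products: 2·(+4.9) = +9.8
Reactants: 1·(+0.0) + 1·(-41.5) = -41.5
ΔHrxn = (+9.8) − (-41.5) = 51.3 kcal/mol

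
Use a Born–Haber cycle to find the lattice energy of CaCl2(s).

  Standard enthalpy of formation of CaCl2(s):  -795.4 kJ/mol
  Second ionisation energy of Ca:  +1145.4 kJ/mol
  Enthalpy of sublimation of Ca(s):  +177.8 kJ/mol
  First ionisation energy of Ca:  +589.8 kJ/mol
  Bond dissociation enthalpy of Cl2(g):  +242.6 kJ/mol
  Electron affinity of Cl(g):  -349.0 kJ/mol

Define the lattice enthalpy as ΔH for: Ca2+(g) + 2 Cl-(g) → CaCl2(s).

U = -2253.0 kJ/mol

ΔHf° = 1·ΔHsub + 1·(ΣIE) + 1·D(Cl2) + 2·EA + U
-795.4 = 1·(+177.8) + 1·(+1735.2) + 1·(+242.6) + 2·(-349.0) + U
U = -795.4 − (+1457.6) = -2253.0 kJ/mol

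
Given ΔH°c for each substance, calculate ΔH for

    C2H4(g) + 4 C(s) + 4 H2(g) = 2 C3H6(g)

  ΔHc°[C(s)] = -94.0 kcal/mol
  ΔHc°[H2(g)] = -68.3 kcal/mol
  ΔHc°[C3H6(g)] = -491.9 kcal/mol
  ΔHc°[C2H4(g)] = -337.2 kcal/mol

ΔH = -2.6 kcal/mol

Using ΔH = Σ nΔHc°(reactants) − Σ nΔHc°(products):
= [1·(-337.2) + 4·(-94.0) + 4·(-68.3)] − [2·(-491.9)]
= -2.6 kcal/mol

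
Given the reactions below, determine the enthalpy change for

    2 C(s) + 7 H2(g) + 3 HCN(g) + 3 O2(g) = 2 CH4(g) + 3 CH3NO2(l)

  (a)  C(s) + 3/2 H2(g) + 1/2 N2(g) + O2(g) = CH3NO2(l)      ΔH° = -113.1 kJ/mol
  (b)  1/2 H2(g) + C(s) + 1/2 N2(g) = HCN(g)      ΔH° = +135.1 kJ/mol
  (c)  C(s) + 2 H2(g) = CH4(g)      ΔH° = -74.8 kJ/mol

(a) × 3 (×3 to match 3 CH3NO2(l) in the target): (3)·(-113.1) = -339.3 kJ/mol
(b) reversed and × 3 (HCN(g) must end up as a reactant; ×3 to match 3 HCN(g) in the target): (-3)·(+135.1) = -405.3 kJ/mol
(c) × 2 (scale by 2 for the 2 CH4(g)): (2)·(-74.8) = -149.6 kJ/mol
ΔH° = (-339.3) + (-405.3) + (-149.6) = -894.2 kJ/mol

ΔH° = -894.2 kJ/mol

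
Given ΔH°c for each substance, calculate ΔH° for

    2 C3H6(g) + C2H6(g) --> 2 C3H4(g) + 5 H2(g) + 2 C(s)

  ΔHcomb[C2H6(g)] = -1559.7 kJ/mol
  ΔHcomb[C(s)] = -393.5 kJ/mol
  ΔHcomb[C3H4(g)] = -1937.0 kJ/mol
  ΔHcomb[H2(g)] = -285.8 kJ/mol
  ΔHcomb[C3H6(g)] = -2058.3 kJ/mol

With combustion enthalpies, reactants minus products:
= [2·(-2058.3) + 1·(-1559.7)] − [2·(-1937.0) + 5·(-285.8) + 2·(-393.5)]
= 413.7 kJ/mol

ΔH° = 413.7 kJ/mol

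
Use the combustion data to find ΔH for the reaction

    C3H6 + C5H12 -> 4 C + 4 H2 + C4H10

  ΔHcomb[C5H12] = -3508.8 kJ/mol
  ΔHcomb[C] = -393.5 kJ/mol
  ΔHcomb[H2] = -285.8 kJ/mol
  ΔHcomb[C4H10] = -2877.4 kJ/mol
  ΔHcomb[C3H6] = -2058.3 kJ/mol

ΔH = 27.5 kJ/mol

With combustion enthalpies, reactants minus products:
= [1·(-2058.3) + 1·(-3508.8)] − [4·(-393.5) + 4·(-285.8) + 1·(-2877.4)]
= 27.5 kJ/mol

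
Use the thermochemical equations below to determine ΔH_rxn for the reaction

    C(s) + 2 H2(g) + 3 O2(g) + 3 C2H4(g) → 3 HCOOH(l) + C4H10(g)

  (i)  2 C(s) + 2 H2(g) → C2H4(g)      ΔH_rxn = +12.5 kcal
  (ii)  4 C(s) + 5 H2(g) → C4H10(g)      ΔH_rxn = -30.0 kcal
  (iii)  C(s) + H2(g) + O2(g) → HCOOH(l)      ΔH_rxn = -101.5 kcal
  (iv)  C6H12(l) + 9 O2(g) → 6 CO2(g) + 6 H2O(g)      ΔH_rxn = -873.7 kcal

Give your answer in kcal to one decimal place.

(i) reversed and × 3: (-3)·(+12.5) = -37.5 kcal
(ii) as written: -30.0 kcal
(iii) × 3: (3)·(-101.5) = -304.5 kcal
(iv): not needed.
Combining the equations, ΔH_rxn = (-37.5) + (-30.0) + (-304.5) = -372.0 kcal

ΔH_rxn = -372.0 kcal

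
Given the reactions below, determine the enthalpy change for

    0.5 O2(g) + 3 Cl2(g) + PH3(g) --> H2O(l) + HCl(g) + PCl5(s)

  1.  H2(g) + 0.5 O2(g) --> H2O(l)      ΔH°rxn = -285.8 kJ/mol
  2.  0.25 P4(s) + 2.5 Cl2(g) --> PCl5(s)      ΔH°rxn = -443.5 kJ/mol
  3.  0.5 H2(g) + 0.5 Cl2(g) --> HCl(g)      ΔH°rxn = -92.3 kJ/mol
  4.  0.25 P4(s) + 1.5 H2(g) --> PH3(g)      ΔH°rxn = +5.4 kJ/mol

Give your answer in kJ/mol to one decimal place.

eq. 1 as written (H2O(l) already on the product side): -285.8 kJ/mol
eq. 2 as written (PCl5(s) already on the product side): -443.5 kJ/mol
eq. 3 as written (HCl(g) already on the product side): -92.3 kJ/mol
eq. 4 reversed (reverse to put PH3(g) on the reactant side): -5.4 kJ/mol
Summing the manipulated equations, ΔH°rxn = (-285.8) + (-443.5) + (-92.3) + (-5.4) = -827.0 kJ/mol

ΔH°rxn = -827.0 kJ/mol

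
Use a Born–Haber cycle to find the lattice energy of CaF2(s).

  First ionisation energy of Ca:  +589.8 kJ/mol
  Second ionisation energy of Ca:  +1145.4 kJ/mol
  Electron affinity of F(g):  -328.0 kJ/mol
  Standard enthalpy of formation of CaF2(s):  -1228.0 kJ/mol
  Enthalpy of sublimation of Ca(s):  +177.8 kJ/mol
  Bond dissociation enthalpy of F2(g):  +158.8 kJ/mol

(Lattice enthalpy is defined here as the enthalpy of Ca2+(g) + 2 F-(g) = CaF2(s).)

U = -2643.8 kJ/mol

ΔHf° = 1·ΔHsub + 1·(ΣIE) + 1·D(F2) + 2·EA + U
-1228.0 = 1·(+177.8) + 1·(+1735.2) + 1·(+158.8) + 2·(-328.0) + U
U = -1228.0 − (+1415.8) = -2643.8 kJ/mol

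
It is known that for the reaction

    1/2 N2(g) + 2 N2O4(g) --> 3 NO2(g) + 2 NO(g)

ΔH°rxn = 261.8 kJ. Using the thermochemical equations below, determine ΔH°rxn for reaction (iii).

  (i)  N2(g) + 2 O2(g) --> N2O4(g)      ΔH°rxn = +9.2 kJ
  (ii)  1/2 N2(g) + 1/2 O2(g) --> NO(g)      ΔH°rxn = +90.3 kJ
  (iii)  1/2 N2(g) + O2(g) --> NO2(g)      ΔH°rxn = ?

ΔH°rxn = 33.2 kJ

(i) reversed and × 2: (-2)·(+9.2) = -18.4 kJ
(ii) × 2: (2)·(+90.3) = +180.6 kJ
(iii) × 3: contributes 3·x
+261.8 = (-18.4) + (+180.6) + 3·x
x = (+261.8 − (+162.2)) / (3) = 33.2 kJ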